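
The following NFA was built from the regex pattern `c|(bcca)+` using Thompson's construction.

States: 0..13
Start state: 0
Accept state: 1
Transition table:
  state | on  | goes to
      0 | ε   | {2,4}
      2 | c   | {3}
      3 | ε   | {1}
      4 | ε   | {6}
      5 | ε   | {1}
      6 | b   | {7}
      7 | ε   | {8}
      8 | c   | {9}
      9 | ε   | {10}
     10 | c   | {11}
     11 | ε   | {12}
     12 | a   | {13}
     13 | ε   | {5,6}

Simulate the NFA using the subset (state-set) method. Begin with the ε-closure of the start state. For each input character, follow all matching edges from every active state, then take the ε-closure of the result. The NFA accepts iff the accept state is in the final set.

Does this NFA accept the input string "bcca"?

Answer: ACCEPT

Derivation:
start: ε-closure({0}) = {0,2,4,6}
'b' @ 1: {7,8}
'c' @ 2: {9,10}
'c' @ 3: {11,12}
'a' @ 4: {1,5,6,13}  ✓accept
after full input: {1,5,6,13}  (accept=1 in)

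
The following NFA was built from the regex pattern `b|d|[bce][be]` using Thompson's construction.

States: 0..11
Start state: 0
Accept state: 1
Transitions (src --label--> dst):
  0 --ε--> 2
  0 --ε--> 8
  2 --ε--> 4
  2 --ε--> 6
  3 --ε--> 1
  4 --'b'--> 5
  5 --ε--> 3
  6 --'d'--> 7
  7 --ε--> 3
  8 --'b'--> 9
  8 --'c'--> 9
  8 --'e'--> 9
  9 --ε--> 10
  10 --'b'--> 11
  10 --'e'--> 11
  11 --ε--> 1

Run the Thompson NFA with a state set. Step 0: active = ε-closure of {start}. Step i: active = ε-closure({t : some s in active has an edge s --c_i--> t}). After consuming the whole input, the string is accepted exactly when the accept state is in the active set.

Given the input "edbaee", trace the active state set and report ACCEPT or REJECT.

Answer: REJECT

Steps:
start: ε-closure({0}) = {0,2,4,6,8}
'e' @ 1: {9,10}
'd' @ 2: {}  — no active states
rest 'baee' ignored (set empty)
after full input: {}  (accept=1 not in)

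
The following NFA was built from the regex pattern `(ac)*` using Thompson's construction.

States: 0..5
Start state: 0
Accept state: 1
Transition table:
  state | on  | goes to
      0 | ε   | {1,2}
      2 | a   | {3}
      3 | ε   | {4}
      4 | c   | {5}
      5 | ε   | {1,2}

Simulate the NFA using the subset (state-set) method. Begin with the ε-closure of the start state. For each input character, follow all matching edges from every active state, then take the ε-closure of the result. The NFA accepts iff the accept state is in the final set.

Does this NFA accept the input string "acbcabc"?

start: ε-closure({0}) = {0,1,2}
'a' @ 1: {3,4}
'c' @ 2: {1,2,5}  (accept∈set)
'b' @ 3: {}  — dead — no transitions
rest 'cabc' ignored (set empty)
after full input: {}  (accept=1 not in)

Answer: REJECT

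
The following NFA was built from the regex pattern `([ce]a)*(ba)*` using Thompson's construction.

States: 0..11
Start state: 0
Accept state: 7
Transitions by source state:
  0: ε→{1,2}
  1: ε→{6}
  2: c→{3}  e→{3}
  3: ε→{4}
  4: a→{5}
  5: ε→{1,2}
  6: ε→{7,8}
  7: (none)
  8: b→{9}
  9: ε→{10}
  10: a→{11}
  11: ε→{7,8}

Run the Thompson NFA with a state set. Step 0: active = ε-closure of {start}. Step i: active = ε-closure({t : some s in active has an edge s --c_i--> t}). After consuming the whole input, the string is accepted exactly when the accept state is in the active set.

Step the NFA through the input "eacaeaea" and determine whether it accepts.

initial (ε-close {0}): {0,1,2,6,7,8}
'e' @ 1: {3,4}
'a' @ 2: {1,2,5,6,7,8}  ✓accept
'c' @ 3: {3,4}
'a' @ 4: {1,2,5,6,7,8}  ✓accept
'e' @ 5: {3,4}
'a' @ 6: {1,2,5,6,7,8}  ✓accept
'e' @ 7: {3,4}
'a' @ 8: {1,2,5,6,7,8}  ✓accept
end set {1,2,5,6,7,8} — state 7 in

Answer: ACCEPT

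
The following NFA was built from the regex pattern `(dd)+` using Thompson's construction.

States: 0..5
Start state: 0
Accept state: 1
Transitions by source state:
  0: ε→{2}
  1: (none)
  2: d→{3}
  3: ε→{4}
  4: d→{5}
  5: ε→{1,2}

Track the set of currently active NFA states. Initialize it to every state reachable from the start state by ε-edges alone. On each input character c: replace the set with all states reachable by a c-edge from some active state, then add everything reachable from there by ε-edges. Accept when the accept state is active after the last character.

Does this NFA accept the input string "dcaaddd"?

start: ε-closure({0}) = {0,2}
'd' @ 1: {3,4}
'c' @ 2: {}  — dead — no transitions
rest 'aaddd' ignored (set empty)
end set {} — state 1 not in

Answer: REJECT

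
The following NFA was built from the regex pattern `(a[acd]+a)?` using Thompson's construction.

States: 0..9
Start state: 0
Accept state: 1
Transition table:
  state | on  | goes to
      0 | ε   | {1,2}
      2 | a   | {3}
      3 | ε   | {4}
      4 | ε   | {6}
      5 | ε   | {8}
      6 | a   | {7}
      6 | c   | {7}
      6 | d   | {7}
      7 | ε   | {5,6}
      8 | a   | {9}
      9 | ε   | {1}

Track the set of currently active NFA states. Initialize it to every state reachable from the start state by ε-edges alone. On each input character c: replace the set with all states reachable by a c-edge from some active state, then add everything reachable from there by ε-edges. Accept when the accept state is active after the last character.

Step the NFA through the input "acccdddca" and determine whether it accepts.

S₀ = ε-closure({0}) = {0,1,2}
'a' @ 1: {3,4,6}
'c' @ 2: {5,6,7,8}
'c' @ 3: {5,6,7,8}
'c' @ 4: {5,6,7,8}
'd' @ 5: {5,6,7,8}
'd' @ 6: {5,6,7,8}
'd' @ 7: {5,6,7,8}
'c' @ 8: {5,6,7,8}
'a' @ 9: {1,5,6,7,8,9}  ✓accept
end set {1,5,6,7,8,9} — state 1 in

Answer: ACCEPT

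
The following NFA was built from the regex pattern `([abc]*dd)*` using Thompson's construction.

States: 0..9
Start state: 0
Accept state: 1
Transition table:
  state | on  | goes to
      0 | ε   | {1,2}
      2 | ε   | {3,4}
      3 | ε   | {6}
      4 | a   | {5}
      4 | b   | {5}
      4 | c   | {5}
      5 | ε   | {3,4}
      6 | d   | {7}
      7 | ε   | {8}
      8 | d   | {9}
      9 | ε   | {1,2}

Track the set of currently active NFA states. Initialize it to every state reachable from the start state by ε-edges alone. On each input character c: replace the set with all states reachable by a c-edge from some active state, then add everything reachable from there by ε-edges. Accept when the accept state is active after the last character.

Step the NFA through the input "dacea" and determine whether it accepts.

initial (ε-close {0}): {0,1,2,3,4,6}
'd' @ 1: {7,8}
'a' @ 2: {}  — state set empty
rest 'cea' ignored (set empty)
after full input: {}  (accept=1 not in)

Answer: REJECT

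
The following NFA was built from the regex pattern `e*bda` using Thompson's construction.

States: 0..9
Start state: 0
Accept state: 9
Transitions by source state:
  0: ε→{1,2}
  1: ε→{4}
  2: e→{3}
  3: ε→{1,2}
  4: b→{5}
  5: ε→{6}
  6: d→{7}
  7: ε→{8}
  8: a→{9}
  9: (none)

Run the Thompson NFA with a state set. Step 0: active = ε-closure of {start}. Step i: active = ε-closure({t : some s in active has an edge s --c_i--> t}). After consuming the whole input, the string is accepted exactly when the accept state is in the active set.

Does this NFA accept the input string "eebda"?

start: ε-closure({0}) = {0,1,2,4}
'e' @ 1: {1,2,3,4}
'e' @ 2: {1,2,3,4}
'b' @ 3: {5,6}
'd' @ 4: {7,8}
'a' @ 5: {9}  [accepting]
after full input: {9}  (accept=9 in)

Answer: ACCEPT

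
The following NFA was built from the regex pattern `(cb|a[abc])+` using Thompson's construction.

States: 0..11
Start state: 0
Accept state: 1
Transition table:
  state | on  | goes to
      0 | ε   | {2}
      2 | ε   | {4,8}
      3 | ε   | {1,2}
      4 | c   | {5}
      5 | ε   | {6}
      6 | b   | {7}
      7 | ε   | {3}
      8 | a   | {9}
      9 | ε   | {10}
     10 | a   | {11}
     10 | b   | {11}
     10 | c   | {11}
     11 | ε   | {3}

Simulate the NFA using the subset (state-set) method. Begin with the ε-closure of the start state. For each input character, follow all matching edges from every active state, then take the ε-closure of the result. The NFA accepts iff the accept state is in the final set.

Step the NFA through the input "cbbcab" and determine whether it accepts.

Answer: REJECT

Derivation:
start: ε-closure({0}) = {0,2,4,8}
'c' @ 1: {5,6}
'b' @ 2: {1,2,3,4,7,8}  ✓accept
'b' @ 3: {}  — state set empty
rest 'cab' ignored (set empty)
final: {}; accept 1 not in set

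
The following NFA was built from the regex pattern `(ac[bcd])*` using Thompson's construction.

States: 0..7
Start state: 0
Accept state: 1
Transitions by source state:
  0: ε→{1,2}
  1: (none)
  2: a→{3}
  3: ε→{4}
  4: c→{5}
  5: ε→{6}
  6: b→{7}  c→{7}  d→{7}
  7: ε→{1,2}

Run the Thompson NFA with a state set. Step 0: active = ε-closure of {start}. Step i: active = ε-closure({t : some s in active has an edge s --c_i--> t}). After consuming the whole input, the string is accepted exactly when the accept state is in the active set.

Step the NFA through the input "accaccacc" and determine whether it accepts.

Answer: ACCEPT

Steps:
S₀ = ε-closure({0}) = {0,1,2}
'a' @ 1: {3,4}
'c' @ 2: {5,6}
'c' @ 3: {1,2,7}  (accept∈set)
'a' @ 4: {3,4}
'c' @ 5: {5,6}
'c' @ 6: {1,2,7}  (accept∈set)
'a' @ 7: {3,4}
'c' @ 8: {5,6}
'c' @ 9: {1,2,7}  (accept∈set)
end set {1,2,7} — state 1 in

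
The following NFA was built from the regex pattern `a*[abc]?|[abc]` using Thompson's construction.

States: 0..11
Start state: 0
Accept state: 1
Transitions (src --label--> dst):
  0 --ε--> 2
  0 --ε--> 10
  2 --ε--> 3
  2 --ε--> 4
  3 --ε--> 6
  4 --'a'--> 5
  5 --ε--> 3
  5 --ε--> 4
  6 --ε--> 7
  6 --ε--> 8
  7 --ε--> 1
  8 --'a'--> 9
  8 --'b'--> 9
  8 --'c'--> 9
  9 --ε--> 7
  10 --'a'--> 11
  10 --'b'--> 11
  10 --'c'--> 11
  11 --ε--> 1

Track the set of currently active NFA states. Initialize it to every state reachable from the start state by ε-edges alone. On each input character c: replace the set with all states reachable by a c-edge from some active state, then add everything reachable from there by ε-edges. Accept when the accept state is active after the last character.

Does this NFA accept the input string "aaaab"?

start: ε-closure({0}) = {0,1,2,3,4,6,7,8,10}
'a' @ 1: {1,3,4,5,6,7,8,9,11}  [accepting]
'a' @ 2: {1,3,4,5,6,7,8,9}  [accepting]
'a' @ 3: {1,3,4,5,6,7,8,9}  [accepting]
'a' @ 4: {1,3,4,5,6,7,8,9}  [accepting]
'b' @ 5: {1,7,9}  [accepting]
end set {1,7,9} — state 1 in

Answer: ACCEPT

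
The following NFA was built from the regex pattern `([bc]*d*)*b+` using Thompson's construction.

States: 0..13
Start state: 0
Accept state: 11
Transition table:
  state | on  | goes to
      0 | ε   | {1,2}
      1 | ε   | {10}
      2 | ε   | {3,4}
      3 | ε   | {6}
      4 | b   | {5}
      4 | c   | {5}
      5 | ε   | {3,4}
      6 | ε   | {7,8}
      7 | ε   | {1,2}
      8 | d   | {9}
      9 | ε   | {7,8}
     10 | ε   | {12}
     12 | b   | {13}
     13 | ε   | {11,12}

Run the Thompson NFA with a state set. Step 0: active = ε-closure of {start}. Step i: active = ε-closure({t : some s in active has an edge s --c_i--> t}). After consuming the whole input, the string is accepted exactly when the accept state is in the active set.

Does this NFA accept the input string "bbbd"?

Answer: REJECT

Derivation:
S₀ = ε-closure({0}) = {0,1,2,3,4,6,7,8,10,12}
'b' @ 1: {1,2,3,4,5,6,7,8,10,11,12,13}  [accepting]
'b' @ 2: {1,2,3,4,5,6,7,8,10,11,12,13}  [accepting]
'b' @ 3: {1,2,3,4,5,6,7,8,10,11,12,13}  [accepting]
'd' @ 4: {1,2,3,4,6,7,8,9,10,12}
final: {1,2,3,4,6,7,8,9,10,12}; accept 11 not in set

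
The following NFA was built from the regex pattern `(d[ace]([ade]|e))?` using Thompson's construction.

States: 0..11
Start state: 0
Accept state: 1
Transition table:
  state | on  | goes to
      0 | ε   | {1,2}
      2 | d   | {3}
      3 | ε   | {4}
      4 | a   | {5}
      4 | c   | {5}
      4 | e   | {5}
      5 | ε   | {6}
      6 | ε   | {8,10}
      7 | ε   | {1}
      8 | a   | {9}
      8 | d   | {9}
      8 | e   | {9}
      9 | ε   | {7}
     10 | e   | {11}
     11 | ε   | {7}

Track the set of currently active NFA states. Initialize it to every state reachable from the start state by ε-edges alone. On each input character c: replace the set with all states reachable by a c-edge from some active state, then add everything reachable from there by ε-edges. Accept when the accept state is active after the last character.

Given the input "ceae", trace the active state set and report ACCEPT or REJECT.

Answer: REJECT

Trace:
S₀ = ε-closure({0}) = {0,1,2}
'c' @ 1: {}  — no active states
rest 'eae' ignored (set empty)
end set {} — state 1 not in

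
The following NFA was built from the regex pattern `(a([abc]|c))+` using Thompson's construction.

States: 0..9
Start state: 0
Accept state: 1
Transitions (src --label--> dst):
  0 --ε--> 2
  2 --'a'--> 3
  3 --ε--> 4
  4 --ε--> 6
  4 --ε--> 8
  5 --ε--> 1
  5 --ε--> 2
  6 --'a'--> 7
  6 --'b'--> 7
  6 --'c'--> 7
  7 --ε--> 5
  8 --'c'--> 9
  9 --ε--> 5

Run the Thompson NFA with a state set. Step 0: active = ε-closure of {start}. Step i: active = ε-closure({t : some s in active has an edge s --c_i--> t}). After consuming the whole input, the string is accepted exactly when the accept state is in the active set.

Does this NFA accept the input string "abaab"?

start: ε-closure({0}) = {0,2}
'a' @ 1: {3,4,6,8}
'b' @ 2: {1,2,5,7}  [accepting]
'a' @ 3: {3,4,6,8}
'a' @ 4: {1,2,5,7}  [accepting]
'b' @ 5: {}  — dead — no transitions
after full input: {}  (accept=1 not in)

Answer: REJECT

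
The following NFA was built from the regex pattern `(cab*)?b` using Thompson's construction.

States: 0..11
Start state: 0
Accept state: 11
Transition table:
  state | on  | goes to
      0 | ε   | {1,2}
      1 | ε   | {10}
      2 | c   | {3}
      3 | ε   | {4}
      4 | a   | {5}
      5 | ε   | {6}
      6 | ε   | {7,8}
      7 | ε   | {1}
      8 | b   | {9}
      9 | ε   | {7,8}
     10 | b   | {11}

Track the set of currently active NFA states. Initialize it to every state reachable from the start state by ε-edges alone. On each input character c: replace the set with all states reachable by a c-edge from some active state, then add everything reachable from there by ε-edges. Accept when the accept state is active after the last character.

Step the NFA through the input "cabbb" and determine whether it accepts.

S₀ = ε-closure({0}) = {0,1,2,10}
'c' @ 1: {3,4}
'a' @ 2: {1,5,6,7,8,10}
'b' @ 3: {1,7,8,9,10,11}  [accepting]
'b' @ 4: {1,7,8,9,10,11}  [accepting]
'b' @ 5: {1,7,8,9,10,11}  [accepting]
final: {1,7,8,9,10,11}; accept 11 in set

Answer: ACCEPT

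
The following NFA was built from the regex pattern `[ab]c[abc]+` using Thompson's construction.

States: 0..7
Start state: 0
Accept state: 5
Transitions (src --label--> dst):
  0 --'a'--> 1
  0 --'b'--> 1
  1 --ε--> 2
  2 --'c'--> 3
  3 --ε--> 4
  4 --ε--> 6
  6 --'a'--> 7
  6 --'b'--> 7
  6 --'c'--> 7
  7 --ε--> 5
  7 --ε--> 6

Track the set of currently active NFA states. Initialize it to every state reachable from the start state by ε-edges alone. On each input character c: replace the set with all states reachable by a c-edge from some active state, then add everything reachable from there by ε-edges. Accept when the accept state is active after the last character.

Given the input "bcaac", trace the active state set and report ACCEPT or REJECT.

Answer: ACCEPT

Trace:
start: ε-closure({0}) = {0}
'b' @ 1: {1,2}
'c' @ 2: {3,4,6}
'a' @ 3: {5,6,7}  (accept∈set)
'a' @ 4: {5,6,7}  (accept∈set)
'c' @ 5: {5,6,7}  (accept∈set)
end set {5,6,7} — state 5 in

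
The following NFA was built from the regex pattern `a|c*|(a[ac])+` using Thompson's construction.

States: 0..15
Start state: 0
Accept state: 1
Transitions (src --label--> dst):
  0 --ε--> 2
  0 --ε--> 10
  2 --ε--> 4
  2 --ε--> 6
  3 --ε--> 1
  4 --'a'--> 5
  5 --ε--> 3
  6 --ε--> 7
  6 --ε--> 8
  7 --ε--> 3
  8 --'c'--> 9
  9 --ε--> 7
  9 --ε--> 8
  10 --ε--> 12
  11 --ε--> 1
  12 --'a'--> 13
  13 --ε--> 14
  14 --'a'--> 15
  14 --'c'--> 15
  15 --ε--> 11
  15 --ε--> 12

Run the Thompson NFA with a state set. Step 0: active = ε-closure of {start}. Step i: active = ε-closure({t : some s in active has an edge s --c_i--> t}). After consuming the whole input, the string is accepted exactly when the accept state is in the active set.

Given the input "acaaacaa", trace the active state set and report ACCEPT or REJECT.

start: ε-closure({0}) = {0,1,2,3,4,6,7,8,10,12}
'a' @ 1: {1,3,5,13,14}  (accept∈set)
'c' @ 2: {1,11,12,15}  (accept∈set)
'a' @ 3: {13,14}
'a' @ 4: {1,11,12,15}  (accept∈set)
'a' @ 5: {13,14}
'c' @ 6: {1,11,12,15}  (accept∈set)
'a' @ 7: {13,14}
'a' @ 8: {1,11,12,15}  (accept∈set)
end set {1,11,12,15} — state 1 in

Answer: ACCEPT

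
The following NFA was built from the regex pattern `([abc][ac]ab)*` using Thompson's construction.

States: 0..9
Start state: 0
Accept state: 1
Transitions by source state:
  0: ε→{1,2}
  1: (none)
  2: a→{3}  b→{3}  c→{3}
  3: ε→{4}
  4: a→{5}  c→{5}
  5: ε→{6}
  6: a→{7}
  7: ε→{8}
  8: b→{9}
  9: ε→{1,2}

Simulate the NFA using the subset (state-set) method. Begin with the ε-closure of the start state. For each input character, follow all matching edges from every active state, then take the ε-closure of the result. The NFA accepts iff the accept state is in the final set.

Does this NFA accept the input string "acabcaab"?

start: ε-closure({0}) = {0,1,2}
'a' @ 1: {3,4}
'c' @ 2: {5,6}
'a' @ 3: {7,8}
'b' @ 4: {1,2,9}  [accepting]
'c' @ 5: {3,4}
'a' @ 6: {5,6}
'a' @ 7: {7,8}
'b' @ 8: {1,2,9}  [accepting]
after full input: {1,2,9}  (accept=1 in)

Answer: ACCEPT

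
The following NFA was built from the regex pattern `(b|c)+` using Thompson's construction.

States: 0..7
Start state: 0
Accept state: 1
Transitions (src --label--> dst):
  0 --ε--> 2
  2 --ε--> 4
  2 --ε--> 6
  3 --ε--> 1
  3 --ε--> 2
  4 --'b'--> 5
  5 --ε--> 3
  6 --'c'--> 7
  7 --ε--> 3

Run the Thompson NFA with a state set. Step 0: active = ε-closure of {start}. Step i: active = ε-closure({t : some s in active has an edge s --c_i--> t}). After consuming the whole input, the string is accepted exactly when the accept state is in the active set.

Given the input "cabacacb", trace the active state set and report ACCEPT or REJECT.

Answer: REJECT

Trace:
initial (ε-close {0}): {0,2,4,6}
'c' @ 1: {1,2,3,4,6,7}  ✓accept
'a' @ 2: {}  — no active states
rest 'bacacb' ignored (set empty)
end set {} — state 1 not in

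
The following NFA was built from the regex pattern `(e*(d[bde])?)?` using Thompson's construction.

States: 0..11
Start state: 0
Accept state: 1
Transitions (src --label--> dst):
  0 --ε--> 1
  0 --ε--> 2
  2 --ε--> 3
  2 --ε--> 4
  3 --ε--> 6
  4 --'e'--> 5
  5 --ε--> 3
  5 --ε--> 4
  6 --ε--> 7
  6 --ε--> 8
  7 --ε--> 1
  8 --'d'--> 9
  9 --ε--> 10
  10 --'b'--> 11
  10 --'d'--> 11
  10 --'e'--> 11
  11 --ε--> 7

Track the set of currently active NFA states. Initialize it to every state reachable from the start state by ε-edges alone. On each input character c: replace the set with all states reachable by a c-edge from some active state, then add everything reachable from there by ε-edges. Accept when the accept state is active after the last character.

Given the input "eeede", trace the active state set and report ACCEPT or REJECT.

Answer: ACCEPT

Derivation:
start: ε-closure({0}) = {0,1,2,3,4,6,7,8}
'e' @ 1: {1,3,4,5,6,7,8}  ✓accept
'e' @ 2: {1,3,4,5,6,7,8}  ✓accept
'e' @ 3: {1,3,4,5,6,7,8}  ✓accept
'd' @ 4: {9,10}
'e' @ 5: {1,7,11}  ✓accept
after full input: {1,7,11}  (accept=1 in)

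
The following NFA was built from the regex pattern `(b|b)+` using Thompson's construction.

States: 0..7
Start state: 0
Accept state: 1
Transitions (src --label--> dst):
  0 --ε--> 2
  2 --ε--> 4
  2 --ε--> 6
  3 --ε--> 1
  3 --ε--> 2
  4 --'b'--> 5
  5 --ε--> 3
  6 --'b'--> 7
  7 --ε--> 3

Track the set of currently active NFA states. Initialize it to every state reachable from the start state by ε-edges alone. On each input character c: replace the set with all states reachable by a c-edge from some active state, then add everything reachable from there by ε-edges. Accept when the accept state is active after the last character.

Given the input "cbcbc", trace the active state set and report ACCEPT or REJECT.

Answer: REJECT

Derivation:
S₀ = ε-closure({0}) = {0,2,4,6}
'c' @ 1: {}  — state set empty
rest 'bcbc' ignored (set empty)
final: {}; accept 1 not in set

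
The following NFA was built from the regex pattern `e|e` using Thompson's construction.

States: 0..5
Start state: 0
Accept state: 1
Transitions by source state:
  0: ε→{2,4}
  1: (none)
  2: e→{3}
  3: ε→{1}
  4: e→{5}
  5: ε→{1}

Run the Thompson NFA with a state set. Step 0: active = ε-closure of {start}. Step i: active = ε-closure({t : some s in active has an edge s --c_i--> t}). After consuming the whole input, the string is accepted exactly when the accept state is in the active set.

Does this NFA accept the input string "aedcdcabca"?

initial (ε-close {0}): {0,2,4}
'a' @ 1: {}  — state set empty
rest 'edcdcabca' ignored (set empty)
final: {}; accept 1 not in set

Answer: REJECT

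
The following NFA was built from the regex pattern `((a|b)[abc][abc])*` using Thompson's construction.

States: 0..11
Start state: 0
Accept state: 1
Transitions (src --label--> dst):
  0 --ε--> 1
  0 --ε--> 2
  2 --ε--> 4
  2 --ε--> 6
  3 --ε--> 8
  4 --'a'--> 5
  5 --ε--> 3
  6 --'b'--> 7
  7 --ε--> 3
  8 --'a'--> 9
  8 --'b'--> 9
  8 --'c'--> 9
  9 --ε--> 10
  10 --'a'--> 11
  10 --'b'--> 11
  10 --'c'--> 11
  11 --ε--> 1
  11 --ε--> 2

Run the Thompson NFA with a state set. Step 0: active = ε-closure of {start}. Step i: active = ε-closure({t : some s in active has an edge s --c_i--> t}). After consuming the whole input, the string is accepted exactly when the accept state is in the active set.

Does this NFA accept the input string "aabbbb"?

S₀ = ε-closure({0}) = {0,1,2,4,6}
'a' @ 1: {3,5,8}
'a' @ 2: {9,10}
'b' @ 3: {1,2,4,6,11}  (accept∈set)
'b' @ 4: {3,7,8}
'b' @ 5: {9,10}
'b' @ 6: {1,2,4,6,11}  (accept∈set)
after full input: {1,2,4,6,11}  (accept=1 in)

Answer: ACCEPT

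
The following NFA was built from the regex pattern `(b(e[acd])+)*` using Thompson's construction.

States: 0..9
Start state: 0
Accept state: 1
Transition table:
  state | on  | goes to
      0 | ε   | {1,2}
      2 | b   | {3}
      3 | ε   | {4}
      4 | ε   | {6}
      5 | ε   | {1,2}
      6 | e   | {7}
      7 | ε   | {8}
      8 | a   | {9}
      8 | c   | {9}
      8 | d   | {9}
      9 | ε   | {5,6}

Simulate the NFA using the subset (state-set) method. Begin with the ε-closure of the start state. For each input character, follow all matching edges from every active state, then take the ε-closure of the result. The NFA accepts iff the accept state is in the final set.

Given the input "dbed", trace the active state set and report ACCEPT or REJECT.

Answer: REJECT

Derivation:
start: ε-closure({0}) = {0,1,2}
'd' @ 1: {}  — state set empty
rest 'bed' ignored (set empty)
end set {} — state 1 not in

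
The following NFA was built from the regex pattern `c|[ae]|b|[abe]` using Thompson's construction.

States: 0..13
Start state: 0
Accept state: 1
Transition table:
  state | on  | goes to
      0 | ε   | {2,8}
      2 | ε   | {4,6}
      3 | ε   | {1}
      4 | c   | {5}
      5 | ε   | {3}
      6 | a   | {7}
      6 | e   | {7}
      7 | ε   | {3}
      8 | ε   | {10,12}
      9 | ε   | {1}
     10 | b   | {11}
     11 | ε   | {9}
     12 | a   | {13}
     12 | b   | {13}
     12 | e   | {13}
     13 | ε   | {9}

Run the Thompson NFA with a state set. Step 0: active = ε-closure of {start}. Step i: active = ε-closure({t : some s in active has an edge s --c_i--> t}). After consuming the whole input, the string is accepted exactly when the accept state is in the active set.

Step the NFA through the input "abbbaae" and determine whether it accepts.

Answer: REJECT

Steps:
start: ε-closure({0}) = {0,2,4,6,8,10,12}
'a' @ 1: {1,3,7,9,13}  (accept∈set)
'b' @ 2: {}  — state set empty
rest 'bbaae' ignored (set empty)
after full input: {}  (accept=1 not in)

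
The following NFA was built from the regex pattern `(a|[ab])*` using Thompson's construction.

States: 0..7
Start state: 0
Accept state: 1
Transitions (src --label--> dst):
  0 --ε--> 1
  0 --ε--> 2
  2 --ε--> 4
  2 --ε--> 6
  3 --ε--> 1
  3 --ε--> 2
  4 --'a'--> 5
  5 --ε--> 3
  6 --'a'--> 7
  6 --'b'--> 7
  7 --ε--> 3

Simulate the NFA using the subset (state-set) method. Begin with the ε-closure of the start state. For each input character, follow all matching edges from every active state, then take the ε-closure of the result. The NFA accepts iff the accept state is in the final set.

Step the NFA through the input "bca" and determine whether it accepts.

Answer: REJECT

Derivation:
start: ε-closure({0}) = {0,1,2,4,6}
'b' @ 1: {1,2,3,4,6,7}  ✓accept
'c' @ 2: {}  — state set empty
rest 'a' ignored (set empty)
final: {}; accept 1 not in set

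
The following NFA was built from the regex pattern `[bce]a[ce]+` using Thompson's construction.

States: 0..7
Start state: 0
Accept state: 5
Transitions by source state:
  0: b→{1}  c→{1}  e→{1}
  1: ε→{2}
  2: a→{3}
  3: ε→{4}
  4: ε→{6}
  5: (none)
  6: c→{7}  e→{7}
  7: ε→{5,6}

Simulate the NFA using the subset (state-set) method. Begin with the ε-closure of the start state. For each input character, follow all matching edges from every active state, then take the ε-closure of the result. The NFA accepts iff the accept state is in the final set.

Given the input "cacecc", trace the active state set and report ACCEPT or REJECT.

S₀ = ε-closure({0}) = {0}
'c' @ 1: {1,2}
'a' @ 2: {3,4,6}
'c' @ 3: {5,6,7}  [accepting]
'e' @ 4: {5,6,7}  [accepting]
'c' @ 5: {5,6,7}  [accepting]
'c' @ 6: {5,6,7}  [accepting]
after full input: {5,6,7}  (accept=5 in)

Answer: ACCEPT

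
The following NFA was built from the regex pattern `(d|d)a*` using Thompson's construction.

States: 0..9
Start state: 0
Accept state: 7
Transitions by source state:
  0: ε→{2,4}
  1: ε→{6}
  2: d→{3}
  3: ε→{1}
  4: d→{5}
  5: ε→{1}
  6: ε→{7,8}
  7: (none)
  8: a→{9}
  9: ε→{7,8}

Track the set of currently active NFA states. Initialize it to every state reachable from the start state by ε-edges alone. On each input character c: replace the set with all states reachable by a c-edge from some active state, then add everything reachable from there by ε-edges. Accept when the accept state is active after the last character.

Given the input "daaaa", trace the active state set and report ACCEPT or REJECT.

Answer: ACCEPT

Derivation:
start: ε-closure({0}) = {0,2,4}
'd' @ 1: {1,3,5,6,7,8}  ✓accept
'a' @ 2: {7,8,9}  ✓accept
'a' @ 3: {7,8,9}  ✓accept
'a' @ 4: {7,8,9}  ✓accept
'a' @ 5: {7,8,9}  ✓accept
final: {7,8,9}; accept 7 in set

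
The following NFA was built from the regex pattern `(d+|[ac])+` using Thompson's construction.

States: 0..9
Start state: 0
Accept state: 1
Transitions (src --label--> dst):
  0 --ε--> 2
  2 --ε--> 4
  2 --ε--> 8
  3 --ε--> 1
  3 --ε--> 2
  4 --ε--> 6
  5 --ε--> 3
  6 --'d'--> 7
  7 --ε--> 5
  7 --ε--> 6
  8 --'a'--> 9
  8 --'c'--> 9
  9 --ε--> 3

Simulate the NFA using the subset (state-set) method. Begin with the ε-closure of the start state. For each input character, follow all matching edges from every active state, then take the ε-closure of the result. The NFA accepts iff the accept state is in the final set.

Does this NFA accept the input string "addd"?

S₀ = ε-closure({0}) = {0,2,4,6,8}
'a' @ 1: {1,2,3,4,6,8,9}  ✓accept
'd' @ 2: {1,2,3,4,5,6,7,8}  ✓accept
'd' @ 3: {1,2,3,4,5,6,7,8}  ✓accept
'd' @ 4: {1,2,3,4,5,6,7,8}  ✓accept
end set {1,2,3,4,5,6,7,8} — state 1 in

Answer: ACCEPT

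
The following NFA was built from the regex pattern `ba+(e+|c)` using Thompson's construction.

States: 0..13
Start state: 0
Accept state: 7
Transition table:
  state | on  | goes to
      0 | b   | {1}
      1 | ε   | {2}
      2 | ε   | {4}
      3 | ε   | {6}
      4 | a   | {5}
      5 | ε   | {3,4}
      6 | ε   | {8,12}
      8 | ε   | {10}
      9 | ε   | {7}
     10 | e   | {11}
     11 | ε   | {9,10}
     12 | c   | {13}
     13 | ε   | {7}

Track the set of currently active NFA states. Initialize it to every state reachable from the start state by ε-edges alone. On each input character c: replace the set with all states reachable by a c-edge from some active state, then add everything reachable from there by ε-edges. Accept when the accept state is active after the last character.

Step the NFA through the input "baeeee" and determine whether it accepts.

start: ε-closure({0}) = {0}
'b' @ 1: {1,2,4}
'a' @ 2: {3,4,5,6,8,10,12}
'e' @ 3: {7,9,10,11}  [accepting]
'e' @ 4: {7,9,10,11}  [accepting]
'e' @ 5: {7,9,10,11}  [accepting]
'e' @ 6: {7,9,10,11}  [accepting]
final: {7,9,10,11}; accept 7 in set

Answer: ACCEPT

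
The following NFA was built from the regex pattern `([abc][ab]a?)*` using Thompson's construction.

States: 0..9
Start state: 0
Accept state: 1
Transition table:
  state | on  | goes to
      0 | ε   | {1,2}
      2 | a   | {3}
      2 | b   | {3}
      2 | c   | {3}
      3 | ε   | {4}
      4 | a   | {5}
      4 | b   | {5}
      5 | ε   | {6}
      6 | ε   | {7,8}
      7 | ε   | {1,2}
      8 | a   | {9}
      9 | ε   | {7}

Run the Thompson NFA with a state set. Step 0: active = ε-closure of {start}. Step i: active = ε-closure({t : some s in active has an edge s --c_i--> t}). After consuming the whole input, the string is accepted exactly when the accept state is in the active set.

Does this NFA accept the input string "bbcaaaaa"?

Answer: ACCEPT

Derivation:
start: ε-closure({0}) = {0,1,2}
'b' @ 1: {3,4}
'b' @ 2: {1,2,5,6,7,8}  [accepting]
'c' @ 3: {3,4}
'a' @ 4: {1,2,5,6,7,8}  [accepting]
'a' @ 5: {1,2,3,4,7,9}  [accepting]
'a' @ 6: {1,2,3,4,5,6,7,8}  [accepting]
'a' @ 7: {1,2,3,4,5,6,7,8,9}  [accepting]
'a' @ 8: {1,2,3,4,5,6,7,8,9}  [accepting]
end set {1,2,3,4,5,6,7,8,9} — state 1 in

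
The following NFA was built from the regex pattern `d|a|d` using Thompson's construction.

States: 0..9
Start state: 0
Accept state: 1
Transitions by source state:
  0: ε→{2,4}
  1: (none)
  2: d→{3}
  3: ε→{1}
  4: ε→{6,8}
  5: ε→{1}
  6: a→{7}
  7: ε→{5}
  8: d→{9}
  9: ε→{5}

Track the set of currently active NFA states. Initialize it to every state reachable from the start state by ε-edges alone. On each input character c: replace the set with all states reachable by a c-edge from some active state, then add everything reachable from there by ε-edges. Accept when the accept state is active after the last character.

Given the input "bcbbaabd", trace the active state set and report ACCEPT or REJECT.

S₀ = ε-closure({0}) = {0,2,4,6,8}
'b' @ 1: {}  — dead — no transitions
rest 'cbbaabd' ignored (set empty)
end set {} — state 1 not in

Answer: REJECT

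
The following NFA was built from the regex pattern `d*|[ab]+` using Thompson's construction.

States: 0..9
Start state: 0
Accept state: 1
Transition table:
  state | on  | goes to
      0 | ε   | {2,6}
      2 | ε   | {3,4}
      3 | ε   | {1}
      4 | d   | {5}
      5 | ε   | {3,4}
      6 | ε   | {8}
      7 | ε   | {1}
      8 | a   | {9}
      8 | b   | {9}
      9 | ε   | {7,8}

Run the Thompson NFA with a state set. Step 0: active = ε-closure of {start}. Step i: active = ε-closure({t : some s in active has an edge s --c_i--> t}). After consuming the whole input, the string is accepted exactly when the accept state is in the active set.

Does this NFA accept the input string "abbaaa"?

Answer: ACCEPT

Trace:
S₀ = ε-closure({0}) = {0,1,2,3,4,6,8}
'a' @ 1: {1,7,8,9}  (accept∈set)
'b' @ 2: {1,7,8,9}  (accept∈set)
'b' @ 3: {1,7,8,9}  (accept∈set)
'a' @ 4: {1,7,8,9}  (accept∈set)
'a' @ 5: {1,7,8,9}  (accept∈set)
'a' @ 6: {1,7,8,9}  (accept∈set)
final: {1,7,8,9}; accept 1 in set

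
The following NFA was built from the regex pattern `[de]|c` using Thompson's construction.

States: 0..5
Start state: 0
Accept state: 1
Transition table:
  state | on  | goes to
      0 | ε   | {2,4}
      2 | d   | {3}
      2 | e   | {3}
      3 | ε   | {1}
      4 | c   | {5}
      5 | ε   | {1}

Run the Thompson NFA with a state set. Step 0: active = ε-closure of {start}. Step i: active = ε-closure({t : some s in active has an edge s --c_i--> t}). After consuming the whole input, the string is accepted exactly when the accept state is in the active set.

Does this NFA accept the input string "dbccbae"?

initial (ε-close {0}): {0,2,4}
'd' @ 1: {1,3}  [accepting]
'b' @ 2: {}  — dead — no transitions
rest 'ccbae' ignored (set empty)
final: {}; accept 1 not in set

Answer: REJECT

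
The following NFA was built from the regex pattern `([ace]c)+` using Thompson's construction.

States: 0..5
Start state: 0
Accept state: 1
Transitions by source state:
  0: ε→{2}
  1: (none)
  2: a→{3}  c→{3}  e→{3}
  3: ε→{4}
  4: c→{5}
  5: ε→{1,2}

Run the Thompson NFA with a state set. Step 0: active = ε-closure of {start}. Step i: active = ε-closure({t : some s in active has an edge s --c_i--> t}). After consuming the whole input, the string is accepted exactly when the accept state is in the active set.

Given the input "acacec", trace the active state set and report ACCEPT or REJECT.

Answer: ACCEPT

Steps:
start: ε-closure({0}) = {0,2}
'a' @ 1: {3,4}
'c' @ 2: {1,2,5}  [accepting]
'a' @ 3: {3,4}
'c' @ 4: {1,2,5}  [accepting]
'e' @ 5: {3,4}
'c' @ 6: {1,2,5}  [accepting]
final: {1,2,5}; accept 1 in set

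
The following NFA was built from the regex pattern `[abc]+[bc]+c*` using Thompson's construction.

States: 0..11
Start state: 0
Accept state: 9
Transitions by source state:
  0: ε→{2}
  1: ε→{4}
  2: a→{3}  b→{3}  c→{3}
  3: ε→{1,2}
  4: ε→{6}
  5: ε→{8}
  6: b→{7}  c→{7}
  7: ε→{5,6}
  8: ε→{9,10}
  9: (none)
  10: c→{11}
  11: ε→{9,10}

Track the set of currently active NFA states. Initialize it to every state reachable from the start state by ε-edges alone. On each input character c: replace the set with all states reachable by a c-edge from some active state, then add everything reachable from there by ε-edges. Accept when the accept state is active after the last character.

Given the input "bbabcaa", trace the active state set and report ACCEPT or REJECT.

start: ε-closure({0}) = {0,2}
'b' @ 1: {1,2,3,4,6}
'b' @ 2: {1,2,3,4,5,6,7,8,9,10}  ✓accept
'a' @ 3: {1,2,3,4,6}
'b' @ 4: {1,2,3,4,5,6,7,8,9,10}  ✓accept
'c' @ 5: {1,2,3,4,5,6,7,8,9,10,11}  ✓accept
'a' @ 6: {1,2,3,4,6}
'a' @ 7: {1,2,3,4,6}
end set {1,2,3,4,6} — state 9 not in

Answer: REJECT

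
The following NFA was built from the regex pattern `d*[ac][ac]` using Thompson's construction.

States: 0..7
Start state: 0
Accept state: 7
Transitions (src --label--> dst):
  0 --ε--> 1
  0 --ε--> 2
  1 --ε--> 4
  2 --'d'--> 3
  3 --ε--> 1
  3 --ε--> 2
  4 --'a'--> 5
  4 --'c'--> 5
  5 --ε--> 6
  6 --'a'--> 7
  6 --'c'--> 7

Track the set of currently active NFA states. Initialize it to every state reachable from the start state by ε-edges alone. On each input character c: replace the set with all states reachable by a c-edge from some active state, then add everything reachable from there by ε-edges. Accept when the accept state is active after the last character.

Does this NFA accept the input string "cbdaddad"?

start: ε-closure({0}) = {0,1,2,4}
'c' @ 1: {5,6}
'b' @ 2: {}  — state set empty
rest 'daddad' ignored (set empty)
after full input: {}  (accept=7 not in)

Answer: REJECT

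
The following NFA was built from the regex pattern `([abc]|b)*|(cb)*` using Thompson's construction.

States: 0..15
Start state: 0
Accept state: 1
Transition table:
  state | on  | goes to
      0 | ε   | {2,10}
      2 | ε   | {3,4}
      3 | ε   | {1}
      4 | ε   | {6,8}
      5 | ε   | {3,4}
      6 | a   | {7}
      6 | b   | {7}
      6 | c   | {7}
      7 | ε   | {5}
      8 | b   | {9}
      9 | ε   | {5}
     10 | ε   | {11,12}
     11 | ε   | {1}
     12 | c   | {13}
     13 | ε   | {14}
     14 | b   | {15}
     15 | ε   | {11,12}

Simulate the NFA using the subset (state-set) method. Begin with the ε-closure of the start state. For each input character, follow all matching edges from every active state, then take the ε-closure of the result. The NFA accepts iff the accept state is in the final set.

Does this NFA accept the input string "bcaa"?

Answer: ACCEPT

Derivation:
start: ε-closure({0}) = {0,1,2,3,4,6,8,10,11,12}
'b' @ 1: {1,3,4,5,6,7,8,9}  ✓accept
'c' @ 2: {1,3,4,5,6,7,8}  ✓accept
'a' @ 3: {1,3,4,5,6,7,8}  ✓accept
'a' @ 4: {1,3,4,5,6,7,8}  ✓accept
final: {1,3,4,5,6,7,8}; accept 1 in set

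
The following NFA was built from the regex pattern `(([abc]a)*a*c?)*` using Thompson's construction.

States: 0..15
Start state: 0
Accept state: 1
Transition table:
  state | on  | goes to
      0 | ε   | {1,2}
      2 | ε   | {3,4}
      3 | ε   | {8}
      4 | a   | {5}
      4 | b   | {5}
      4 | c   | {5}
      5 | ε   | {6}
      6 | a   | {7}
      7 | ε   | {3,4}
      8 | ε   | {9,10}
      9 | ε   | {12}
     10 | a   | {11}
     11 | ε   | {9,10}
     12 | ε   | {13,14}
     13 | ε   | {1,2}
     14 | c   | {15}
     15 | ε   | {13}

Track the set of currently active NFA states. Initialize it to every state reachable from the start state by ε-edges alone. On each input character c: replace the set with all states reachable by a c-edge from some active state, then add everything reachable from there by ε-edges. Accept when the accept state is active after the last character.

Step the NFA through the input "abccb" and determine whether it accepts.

initial (ε-close {0}): {0,1,2,3,4,8,9,10,12,13,14}
'a' @ 1: {1,2,3,4,5,6,8,9,10,11,12,13,14}  (accept∈set)
'b' @ 2: {5,6}
'c' @ 3: {}  — dead — no transitions
rest 'cb' ignored (set empty)
end set {} — state 1 not in

Answer: REJECT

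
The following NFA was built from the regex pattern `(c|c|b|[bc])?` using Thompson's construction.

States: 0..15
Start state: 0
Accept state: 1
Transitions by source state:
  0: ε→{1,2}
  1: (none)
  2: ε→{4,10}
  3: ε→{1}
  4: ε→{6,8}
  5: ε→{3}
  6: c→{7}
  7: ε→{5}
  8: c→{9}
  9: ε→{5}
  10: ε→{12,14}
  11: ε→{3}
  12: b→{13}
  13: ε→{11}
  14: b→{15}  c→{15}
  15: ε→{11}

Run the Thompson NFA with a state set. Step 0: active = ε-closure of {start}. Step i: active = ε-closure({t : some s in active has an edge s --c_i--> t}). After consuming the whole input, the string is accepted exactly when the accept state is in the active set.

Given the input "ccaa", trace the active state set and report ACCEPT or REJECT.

Answer: REJECT

Derivation:
start: ε-closure({0}) = {0,1,2,4,6,8,10,12,14}
'c' @ 1: {1,3,5,7,9,11,15}  ✓accept
'c' @ 2: {}  — no active states
rest 'aa' ignored (set empty)
end set {} — state 1 not in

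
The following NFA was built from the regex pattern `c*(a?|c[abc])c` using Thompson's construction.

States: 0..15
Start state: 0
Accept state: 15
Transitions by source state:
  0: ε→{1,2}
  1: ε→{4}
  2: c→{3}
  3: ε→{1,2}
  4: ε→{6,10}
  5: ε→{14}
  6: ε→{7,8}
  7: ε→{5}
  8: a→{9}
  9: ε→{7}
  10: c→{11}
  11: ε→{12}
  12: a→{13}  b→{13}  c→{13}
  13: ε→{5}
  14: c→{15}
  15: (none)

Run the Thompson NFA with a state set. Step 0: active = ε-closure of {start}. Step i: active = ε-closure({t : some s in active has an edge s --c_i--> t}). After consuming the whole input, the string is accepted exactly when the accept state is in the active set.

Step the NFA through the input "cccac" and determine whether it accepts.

Answer: ACCEPT

Steps:
start: ε-closure({0}) = {0,1,2,4,5,6,7,8,10,14}
'c' @ 1: {1,2,3,4,5,6,7,8,10,11,12,14,15}  [accepting]
'c' @ 2: {1,2,3,4,5,6,7,8,10,11,12,13,14,15}  [accepting]
'c' @ 3: {1,2,3,4,5,6,7,8,10,11,12,13,14,15}  [accepting]
'a' @ 4: {5,7,9,13,14}
'c' @ 5: {15}  [accepting]
final: {15}; accept 15 in set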